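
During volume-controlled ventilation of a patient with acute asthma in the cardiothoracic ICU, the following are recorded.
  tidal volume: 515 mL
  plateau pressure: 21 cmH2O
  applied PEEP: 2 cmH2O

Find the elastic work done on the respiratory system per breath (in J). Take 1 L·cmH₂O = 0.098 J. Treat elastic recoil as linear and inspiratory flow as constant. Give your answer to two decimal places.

Elastic work ≈ ½ × (Pplat − PEEP) × Vt = 0.5 × (21 − 2) × 0.515 L = 0.5 × 19.0 × 0.515 = 4.893 L·cmH2O.
× 0.098 J/(L·cmH2O) → 0.4795 J.

0.48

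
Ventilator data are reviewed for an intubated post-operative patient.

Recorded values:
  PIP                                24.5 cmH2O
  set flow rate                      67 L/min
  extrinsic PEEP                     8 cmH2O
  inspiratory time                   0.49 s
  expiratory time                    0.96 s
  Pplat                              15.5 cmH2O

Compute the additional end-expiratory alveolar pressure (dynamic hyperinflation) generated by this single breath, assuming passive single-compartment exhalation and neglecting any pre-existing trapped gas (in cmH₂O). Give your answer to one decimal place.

1.5

Flow: 67 L/min ÷ 60 = 1.1167 L/s.
Vt = flow × Ti = 1.1167 L/s × 0.49 s × 1000 mL/L = 547.18 mL.
R = (PIP − Pplat)/V̇ = (24.5 − 15.5) / 1.1167 = 9.0/1.1167 = 8.059 cmH2O·s/L.
C = Vt/(Pplat − PEEP) = 547.18 / (15.5 − 8) = 547.18/7.5 = 72.957 mL/cmH2O.
τ = R × C = 8.059 × 0.07296 L/cmH2O = 0.588 s.
Fraction remaining = e^(−Te/τ) = e^(−0.96/0.588) = 0.1954; trapped volume = 547.18 × 0.1954 = 106.92 mL.
Additional alveolar pressure from trapping ≈ V_trapped / C = 106.92 / 72.957 = 1.466 cmH2O.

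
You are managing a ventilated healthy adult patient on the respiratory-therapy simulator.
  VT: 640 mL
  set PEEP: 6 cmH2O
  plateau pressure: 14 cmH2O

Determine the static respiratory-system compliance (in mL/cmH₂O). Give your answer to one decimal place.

80.0

Cstat = Vt / (Pplat − PEEP) = 640 / (14 − 6) = 640 / 8.0 = 80.0 mL/cmH2O.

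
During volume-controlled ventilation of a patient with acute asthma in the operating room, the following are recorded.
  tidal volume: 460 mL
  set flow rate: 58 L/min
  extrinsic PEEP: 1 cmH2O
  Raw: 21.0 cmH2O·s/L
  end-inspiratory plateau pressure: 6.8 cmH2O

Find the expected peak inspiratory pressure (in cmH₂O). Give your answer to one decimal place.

27.1

Flow: 58 L/min ÷ 60 = 0.9667 L/s.
PIP = Pplat + Raw × flow = 6.8 + 21.0 × 0.9667 = 6.8 + 20.301 = 27.101 cmH2O.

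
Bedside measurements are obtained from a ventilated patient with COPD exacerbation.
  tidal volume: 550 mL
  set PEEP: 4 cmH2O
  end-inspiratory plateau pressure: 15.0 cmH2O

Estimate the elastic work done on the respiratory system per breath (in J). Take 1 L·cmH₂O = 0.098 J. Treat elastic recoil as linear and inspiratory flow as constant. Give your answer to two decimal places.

Elastic work ≈ ½ × (Pplat − PEEP) × Vt = 0.5 × (15.0 − 4) × 0.550 L = 0.5 × 11.0 × 0.550 = 3.025 L·cmH2O.
× 0.098 J/(L·cmH2O) → 0.2965 J.

0.30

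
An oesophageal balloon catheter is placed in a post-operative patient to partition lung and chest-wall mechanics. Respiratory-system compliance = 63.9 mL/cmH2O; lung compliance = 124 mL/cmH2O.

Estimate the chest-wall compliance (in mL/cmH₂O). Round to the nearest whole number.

1/Ccw = 1/Crs − 1/CL.
1/Ccw = 1/63.9 − 1/124 = 0.007585.
Ccw = 131.84 mL/cmH2O.

132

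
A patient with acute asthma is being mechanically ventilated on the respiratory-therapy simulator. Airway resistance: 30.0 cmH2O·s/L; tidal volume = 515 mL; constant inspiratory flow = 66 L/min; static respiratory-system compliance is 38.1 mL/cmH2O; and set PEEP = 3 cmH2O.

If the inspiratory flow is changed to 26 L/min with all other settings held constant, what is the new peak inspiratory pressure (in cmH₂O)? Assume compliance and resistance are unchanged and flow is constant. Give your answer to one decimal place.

Flow: 66 L/min ÷ 60 = 1.1 L/s.
New flow: 26 L/min ÷ 60 = 0.4333 L/s.
PIP = Vt/C + R·V̇ + PEEP (constant-flow equation of motion).
Only the resistive term changes: ΔPIP = R × ΔV̇ = 30.0 × (0.4333 − 1.1) = 30.0 × -0.6667 = -20.001 cmH2O.
Original PIP = 515/38.1 + 30.0×1.1 + 3 = 49.517 cmH2O; new PIP = 49.517 + (-20.001) = 29.516 cmH2O.

29.5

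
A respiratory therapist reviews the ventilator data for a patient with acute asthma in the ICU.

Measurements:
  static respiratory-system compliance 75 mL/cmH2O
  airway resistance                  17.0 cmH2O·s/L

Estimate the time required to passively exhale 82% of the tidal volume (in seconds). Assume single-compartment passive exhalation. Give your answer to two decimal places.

2.19

τ = R × C = 17.0 × 75 mL/cmH2O = 17.0 × 0.075 L/cmH2O = 1.275 s.
Exhaled fraction f = 1 − e^(−t/τ) → t = −τ·ln(1 − f) = −1.275·ln(0.18) = 2.186 s.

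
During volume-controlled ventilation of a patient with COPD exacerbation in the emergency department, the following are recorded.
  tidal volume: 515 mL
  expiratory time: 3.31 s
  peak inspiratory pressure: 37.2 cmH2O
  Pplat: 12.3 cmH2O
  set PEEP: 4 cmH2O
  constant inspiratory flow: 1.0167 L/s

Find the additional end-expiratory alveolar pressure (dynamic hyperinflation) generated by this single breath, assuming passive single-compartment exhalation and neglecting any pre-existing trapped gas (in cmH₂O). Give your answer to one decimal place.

0.9

R = (PIP − Pplat)/V̇ = (37.2 − 12.3) / 1.0167 = 24.9/1.0167 = 24.491 cmH2O·s/L.
C = Vt/(Pplat − PEEP) = 515.0 / (12.3 − 4) = 515.0/8.3 = 62.048 mL/cmH2O.
τ = R × C = 24.491 × 0.06205 L/cmH2O = 1.52 s.
Fraction remaining = e^(−Te/τ) = e^(−3.31/1.52) = 0.1133; trapped volume = 515.0 × 0.1133 = 58.35 mL.
Additional alveolar pressure from trapping ≈ V_trapped / C = 58.35 / 62.048 = 0.9404 cmH2O.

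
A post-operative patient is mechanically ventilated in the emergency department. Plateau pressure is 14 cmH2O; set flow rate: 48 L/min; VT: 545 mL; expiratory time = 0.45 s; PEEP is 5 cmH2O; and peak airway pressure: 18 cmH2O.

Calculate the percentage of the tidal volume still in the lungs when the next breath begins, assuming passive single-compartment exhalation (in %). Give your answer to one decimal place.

22.6

Flow: 48 L/min ÷ 60 = 0.8 L/s.
R = (PIP − Pplat)/V̇ = (18 − 14) / 0.8 = 4.0/0.8 = 5.0 cmH2O·s/L.
C = Vt/(Pplat − PEEP) = 545.0 / (14 − 5) = 545.0/9.0 = 60.556 mL/cmH2O.
τ = R × C = 5.0 × 0.06056 L/cmH2O = 0.3028 s.
Fraction remaining at end-expiration = e^(−Te/τ) = e^(−0.45/0.3028) = 0.2262 → 22.62%.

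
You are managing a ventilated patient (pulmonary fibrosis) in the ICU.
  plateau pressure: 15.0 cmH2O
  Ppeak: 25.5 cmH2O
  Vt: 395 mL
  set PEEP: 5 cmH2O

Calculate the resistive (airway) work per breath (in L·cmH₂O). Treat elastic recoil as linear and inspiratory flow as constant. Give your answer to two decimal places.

4.15

With constant inspiratory flow the resistive pressure is constant at PIP − Pplat = 25.5 − 15.0 = 10.5 cmH2O, so resistive work = 10.5 × 0.395 = 4.148 L·cmH2O.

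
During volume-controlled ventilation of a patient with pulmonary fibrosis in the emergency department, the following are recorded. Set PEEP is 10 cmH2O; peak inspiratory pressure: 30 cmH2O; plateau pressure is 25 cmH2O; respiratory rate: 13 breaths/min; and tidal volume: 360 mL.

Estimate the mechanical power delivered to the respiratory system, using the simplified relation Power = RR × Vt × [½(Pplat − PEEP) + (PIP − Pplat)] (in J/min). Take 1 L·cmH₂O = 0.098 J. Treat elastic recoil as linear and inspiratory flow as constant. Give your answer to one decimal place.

5.7

Per-breath work = Vt × [½(Pplat−PEEP) + (PIP−Pplat)] = 0.360 × [0.5×15.0 + 5.0] = 0.360 × 12.5 = 4.5 L·cmH2O.
Power = 13 × 4.5 = 58.5 L·cmH2O/min.
× 0.098 J/(L·cmH2O) → 5.733 J/min.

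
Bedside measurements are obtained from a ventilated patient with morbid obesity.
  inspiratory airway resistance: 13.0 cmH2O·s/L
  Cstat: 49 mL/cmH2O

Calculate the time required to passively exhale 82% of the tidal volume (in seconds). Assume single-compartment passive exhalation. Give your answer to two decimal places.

τ = R × C = 13.0 × 49 mL/cmH2O = 13.0 × 0.049 L/cmH2O = 0.637 s.
Exhaled fraction f = 1 − e^(−t/τ) → t = −τ·ln(1 − f) = −0.637·ln(0.18) = 1.092 s.

1.09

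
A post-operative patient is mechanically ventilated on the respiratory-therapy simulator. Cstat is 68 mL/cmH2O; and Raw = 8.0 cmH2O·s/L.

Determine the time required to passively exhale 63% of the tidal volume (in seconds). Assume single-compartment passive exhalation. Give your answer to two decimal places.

0.54

τ = R × C = 8.0 × 68 mL/cmH2O = 8.0 × 0.068 L/cmH2O = 0.544 s.
Exhaled fraction f = 1 − e^(−t/τ) → t = −τ·ln(1 − f) = −0.544·ln(0.37) = 0.5409 s.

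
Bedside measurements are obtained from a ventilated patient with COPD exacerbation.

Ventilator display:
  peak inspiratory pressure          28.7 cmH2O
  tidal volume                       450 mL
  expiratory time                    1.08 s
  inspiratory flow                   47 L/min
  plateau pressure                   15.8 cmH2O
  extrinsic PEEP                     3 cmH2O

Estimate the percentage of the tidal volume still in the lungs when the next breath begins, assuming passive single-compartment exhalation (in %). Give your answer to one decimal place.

Flow: 47 L/min ÷ 60 = 0.7833 L/s.
R = (PIP − Pplat)/V̇ = (28.7 − 15.8) / 0.7833 = 12.9/0.7833 = 16.469 cmH2O·s/L.
C = Vt/(Pplat − PEEP) = 450.0 / (15.8 − 3) = 450.0/12.8 = 35.156 mL/cmH2O.
τ = R × C = 16.469 × 0.03516 L/cmH2O = 0.5791 s.
Fraction remaining at end-expiration = e^(−Te/τ) = e^(−1.08/0.5791) = 0.1549 → 15.49%.

15.5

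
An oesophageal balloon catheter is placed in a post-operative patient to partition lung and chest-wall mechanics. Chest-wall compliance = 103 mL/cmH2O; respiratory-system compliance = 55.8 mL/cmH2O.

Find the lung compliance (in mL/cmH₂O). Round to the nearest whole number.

122

1/CL = 1/Crs − 1/Ccw.
1/CL = 1/55.8 − 1/103 = 0.008212.
CL = 121.77 mL/cmH2O.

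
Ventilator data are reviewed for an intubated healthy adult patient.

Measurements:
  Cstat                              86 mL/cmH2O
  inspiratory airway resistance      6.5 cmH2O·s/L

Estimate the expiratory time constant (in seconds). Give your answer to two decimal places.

0.56

τ = R × C = 6.5 × 86 mL/cmH2O = 6.5 × 0.086 L/cmH2O = 0.559 s.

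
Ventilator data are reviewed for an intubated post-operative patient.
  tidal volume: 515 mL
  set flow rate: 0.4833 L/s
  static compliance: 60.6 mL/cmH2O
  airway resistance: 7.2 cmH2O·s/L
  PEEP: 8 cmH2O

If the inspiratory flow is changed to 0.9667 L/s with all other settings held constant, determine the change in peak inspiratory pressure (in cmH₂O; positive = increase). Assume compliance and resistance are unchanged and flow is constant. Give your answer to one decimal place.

3.5

PIP = Vt/C + R·V̇ + PEEP (constant-flow equation of motion).
Only the resistive term changes: ΔPIP = R × ΔV̇ = 7.2 × (0.9667 − 0.4833) = 7.2 × 0.4834 = 3.48 cmH2O.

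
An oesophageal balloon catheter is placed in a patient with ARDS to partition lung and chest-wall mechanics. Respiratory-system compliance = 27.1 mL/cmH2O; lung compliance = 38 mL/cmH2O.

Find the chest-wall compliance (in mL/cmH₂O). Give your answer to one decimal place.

94.5

1/Ccw = 1/Crs − 1/CL.
1/Ccw = 1/27.1 − 1/38 = 0.01058.
Ccw = 94.518 mL/cmH2O.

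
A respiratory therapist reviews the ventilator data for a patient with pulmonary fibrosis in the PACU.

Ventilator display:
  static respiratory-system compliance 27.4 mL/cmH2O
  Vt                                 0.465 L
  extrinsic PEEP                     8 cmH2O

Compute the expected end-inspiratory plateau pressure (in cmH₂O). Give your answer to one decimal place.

25.0

Pplat = PEEP + Vt / Cstat = 8 + 465 / 27.4 = 8 + 16.971 = 24.971 cmH2O.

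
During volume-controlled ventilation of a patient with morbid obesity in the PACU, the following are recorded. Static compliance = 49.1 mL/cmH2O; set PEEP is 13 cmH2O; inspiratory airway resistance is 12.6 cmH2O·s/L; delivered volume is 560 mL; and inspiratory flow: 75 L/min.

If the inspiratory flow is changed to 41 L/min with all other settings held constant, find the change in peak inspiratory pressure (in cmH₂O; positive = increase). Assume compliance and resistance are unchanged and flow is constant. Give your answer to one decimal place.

-7.1

Flow: 75 L/min ÷ 60 = 1.25 L/s.
New flow: 41 L/min ÷ 60 = 0.6833 L/s.
PIP = Vt/C + R·V̇ + PEEP (constant-flow equation of motion).
Only the resistive term changes: ΔPIP = R × ΔV̇ = 12.6 × (0.6833 − 1.25) = 12.6 × -0.5667 = -7.14 cmH2O.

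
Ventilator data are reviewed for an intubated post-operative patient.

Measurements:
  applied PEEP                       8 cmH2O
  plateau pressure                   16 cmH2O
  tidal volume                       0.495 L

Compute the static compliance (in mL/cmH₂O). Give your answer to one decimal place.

Cstat = Vt / (Pplat − PEEP) = 495 / (16 − 8) = 495 / 8.0 = 61.875 mL/cmH2O.

61.9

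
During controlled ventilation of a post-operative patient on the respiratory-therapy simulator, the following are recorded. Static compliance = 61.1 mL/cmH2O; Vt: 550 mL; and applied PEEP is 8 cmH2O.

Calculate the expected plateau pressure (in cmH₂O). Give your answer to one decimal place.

17.0

Pplat = PEEP + Vt / Cstat = 8 + 550 / 61.1 = 8 + 9.002 = 17.002 cmH2O.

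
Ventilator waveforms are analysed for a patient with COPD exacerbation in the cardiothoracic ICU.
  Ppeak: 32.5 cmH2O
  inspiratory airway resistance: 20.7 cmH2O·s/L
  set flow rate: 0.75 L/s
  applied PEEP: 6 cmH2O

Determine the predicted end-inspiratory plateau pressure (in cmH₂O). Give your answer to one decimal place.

17.0

Pplat = PIP − Raw × flow = 32.5 − 20.7 × 0.75 = 32.5 − 15.525 = 16.975 cmH2O.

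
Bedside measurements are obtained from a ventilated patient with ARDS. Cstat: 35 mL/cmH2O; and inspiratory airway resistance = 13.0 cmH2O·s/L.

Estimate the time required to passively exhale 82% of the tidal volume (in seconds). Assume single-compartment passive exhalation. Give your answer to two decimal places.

τ = R × C = 13.0 × 35 mL/cmH2O = 13.0 × 0.035 L/cmH2O = 0.455 s.
Exhaled fraction f = 1 − e^(−t/τ) → t = −τ·ln(1 − f) = −0.455·ln(0.18) = 0.7802 s.

0.78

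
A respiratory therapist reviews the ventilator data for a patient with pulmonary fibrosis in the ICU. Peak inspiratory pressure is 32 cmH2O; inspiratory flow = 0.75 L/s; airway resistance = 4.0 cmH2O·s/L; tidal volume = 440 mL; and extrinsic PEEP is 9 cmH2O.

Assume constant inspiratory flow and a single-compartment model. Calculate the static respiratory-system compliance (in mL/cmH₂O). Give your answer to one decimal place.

22.0

Equation of motion (constant flow): PIP = Vt/C + R·V̇ + PEEP.
Vt/C = PIP − R·V̇ − PEEP = 32 − 4.0×0.75 − 9 = 32 − 3.0 − 9 = 20.0 cmH2O.
C = Vt / 20.0 = 440 / 20.0 = 22.0 mL/cmH2O.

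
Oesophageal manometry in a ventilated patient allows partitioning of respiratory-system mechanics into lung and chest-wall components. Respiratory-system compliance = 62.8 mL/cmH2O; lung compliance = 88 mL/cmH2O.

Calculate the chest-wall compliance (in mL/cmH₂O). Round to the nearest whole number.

219

1/Ccw = 1/Crs − 1/CL.
1/Ccw = 1/62.8 − 1/88 = 0.00456.
Ccw = 219.3 mL/cmH2O.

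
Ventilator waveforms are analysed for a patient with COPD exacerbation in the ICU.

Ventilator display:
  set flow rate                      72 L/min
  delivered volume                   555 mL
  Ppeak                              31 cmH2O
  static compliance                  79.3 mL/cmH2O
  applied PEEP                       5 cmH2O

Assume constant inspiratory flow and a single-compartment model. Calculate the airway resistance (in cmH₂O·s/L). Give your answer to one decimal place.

15.8

Flow: 72 L/min ÷ 60 = 1.2 L/s.
Equation of motion (constant flow): PIP = Vt/C + R·V̇ + PEEP.
R·V̇ = PIP − Vt/C − PEEP = 31 − 555/79.3 − 5 = 31 − 6.999 − 5 = 19.001 cmH2O.
R = 19.001 / 1.2 = 15.834 cmH2O·s/L.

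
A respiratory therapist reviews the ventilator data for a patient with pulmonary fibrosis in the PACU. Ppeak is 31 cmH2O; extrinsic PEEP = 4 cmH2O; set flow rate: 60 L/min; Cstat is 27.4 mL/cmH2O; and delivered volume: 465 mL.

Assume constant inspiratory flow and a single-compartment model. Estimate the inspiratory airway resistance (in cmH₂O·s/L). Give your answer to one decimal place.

Flow: 60 L/min ÷ 60 = 1 L/s.
Equation of motion (constant flow): PIP = Vt/C + R·V̇ + PEEP.
R·V̇ = PIP − Vt/C − PEEP = 31 − 465/27.4 − 4 = 31 − 16.971 − 4 = 10.029 cmH2O.
R = 10.029 / 1 = 10.029 cmH2O·s/L.

10.0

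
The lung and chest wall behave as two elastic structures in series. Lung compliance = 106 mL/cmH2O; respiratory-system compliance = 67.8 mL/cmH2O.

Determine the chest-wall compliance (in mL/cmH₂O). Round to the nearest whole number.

188

1/Ccw = 1/Crs − 1/CL.
1/Ccw = 1/67.8 − 1/106 = 0.005315.
Ccw = 188.15 mL/cmH2O.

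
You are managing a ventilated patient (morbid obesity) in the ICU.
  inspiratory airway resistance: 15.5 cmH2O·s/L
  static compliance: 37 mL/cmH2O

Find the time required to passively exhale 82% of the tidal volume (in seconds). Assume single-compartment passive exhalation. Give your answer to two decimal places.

τ = R × C = 15.5 × 37 mL/cmH2O = 15.5 × 0.037 L/cmH2O = 0.5735 s.
Exhaled fraction f = 1 − e^(−t/τ) → t = −τ·ln(1 − f) = −0.5735·ln(0.18) = 0.9834 s.

0.98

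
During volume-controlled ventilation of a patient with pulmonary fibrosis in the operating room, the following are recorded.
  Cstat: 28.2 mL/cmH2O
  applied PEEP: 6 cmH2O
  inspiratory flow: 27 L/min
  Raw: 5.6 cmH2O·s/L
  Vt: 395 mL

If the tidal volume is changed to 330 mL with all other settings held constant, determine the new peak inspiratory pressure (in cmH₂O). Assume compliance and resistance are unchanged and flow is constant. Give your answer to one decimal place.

Flow: 27 L/min ÷ 60 = 0.45 L/s.
PIP = Vt/C + R·V̇ + PEEP (constant-flow equation of motion).
Only the elastic term changes: ΔPIP = ΔVt / C = (330 − 395) / 28.2 = -2.305 cmH2O.
Original PIP = 395/28.2 + 5.6×0.45 + 6 = 22.527 cmH2O; new PIP = 22.527 + (-2.305) = 20.222 cmH2O.

20.2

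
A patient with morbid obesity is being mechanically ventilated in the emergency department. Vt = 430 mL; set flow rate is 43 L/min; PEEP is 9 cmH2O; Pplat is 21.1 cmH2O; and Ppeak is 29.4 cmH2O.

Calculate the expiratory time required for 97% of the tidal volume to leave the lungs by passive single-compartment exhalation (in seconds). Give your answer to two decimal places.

Flow: 43 L/min ÷ 60 = 0.7167 L/s.
R = (PIP − Pplat)/V̇ = (29.4 − 21.1) / 0.7167 = 8.3/0.7167 = 11.581 cmH2O·s/L.
C = Vt/(Pplat − PEEP) = 430.0 / (21.1 − 9) = 430.0/12.1 = 35.537 mL/cmH2O.
τ = R × C = 11.581 × 0.03554 L/cmH2O = 0.4116 s.
t = −τ·ln(1 − 0.97) = −0.4116·ln(0.03) = 1.443 s.

1.44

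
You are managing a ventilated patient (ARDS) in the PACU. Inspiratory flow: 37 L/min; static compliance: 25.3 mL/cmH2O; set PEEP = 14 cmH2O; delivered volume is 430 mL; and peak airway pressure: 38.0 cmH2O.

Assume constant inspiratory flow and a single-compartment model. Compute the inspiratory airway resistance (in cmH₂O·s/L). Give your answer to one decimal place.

Flow: 37 L/min ÷ 60 = 0.6167 L/s.
Equation of motion (constant flow): PIP = Vt/C + R·V̇ + PEEP.
R·V̇ = PIP − Vt/C − PEEP = 38.0 − 430/25.3 − 14 = 38.0 − 16.996 − 14 = 7.004 cmH2O.
R = 7.004 / 0.6167 = 11.357 cmH2O·s/L.

11.4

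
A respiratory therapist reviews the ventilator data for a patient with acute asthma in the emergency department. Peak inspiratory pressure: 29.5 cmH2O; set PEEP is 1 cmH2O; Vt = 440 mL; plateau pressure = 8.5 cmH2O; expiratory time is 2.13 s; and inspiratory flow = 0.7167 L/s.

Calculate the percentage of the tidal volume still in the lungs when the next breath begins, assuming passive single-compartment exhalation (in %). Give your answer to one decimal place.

29.0

R = (PIP − Pplat)/V̇ = (29.5 − 8.5) / 0.7167 = 21.0/0.7167 = 29.301 cmH2O·s/L.
C = Vt/(Pplat − PEEP) = 440.0 / (8.5 − 1) = 440.0/7.5 = 58.667 mL/cmH2O.
τ = R × C = 29.301 × 0.05867 L/cmH2O = 1.719 s.
Fraction remaining at end-expiration = e^(−Te/τ) = e^(−2.13/1.719) = 0.2896 → 28.96%.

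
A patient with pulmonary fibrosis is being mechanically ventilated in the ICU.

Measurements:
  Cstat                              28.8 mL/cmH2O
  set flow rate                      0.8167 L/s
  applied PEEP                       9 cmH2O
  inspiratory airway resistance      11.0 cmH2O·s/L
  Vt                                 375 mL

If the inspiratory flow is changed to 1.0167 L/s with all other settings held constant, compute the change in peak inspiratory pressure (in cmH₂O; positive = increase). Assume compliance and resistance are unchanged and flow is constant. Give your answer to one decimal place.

PIP = Vt/C + R·V̇ + PEEP (constant-flow equation of motion).
Only the resistive term changes: ΔPIP = R × ΔV̇ = 11.0 × (1.0167 − 0.8167) = 11.0 × 0.2 = 2.2 cmH2O.

2.2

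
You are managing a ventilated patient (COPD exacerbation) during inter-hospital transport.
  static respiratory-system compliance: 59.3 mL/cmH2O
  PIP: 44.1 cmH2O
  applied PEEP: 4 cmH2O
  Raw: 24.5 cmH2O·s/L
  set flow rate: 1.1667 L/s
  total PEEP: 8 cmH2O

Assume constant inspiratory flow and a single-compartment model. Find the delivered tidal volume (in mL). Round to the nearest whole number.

446

Total PEEP = 8 cmH2O (set 4 + intrinsic 4); this is the baseline alveolar pressure.
Equation of motion (constant flow): PIP = Vt/C + R·V̇ + PEEP.
Vt/C = PIP − R·V̇ − PEEP = 44.1 − 28.584 − 8 = 7.516 cmH2O.
Vt = C × 7.516 = 59.3 × 7.516 = 445.7 mL.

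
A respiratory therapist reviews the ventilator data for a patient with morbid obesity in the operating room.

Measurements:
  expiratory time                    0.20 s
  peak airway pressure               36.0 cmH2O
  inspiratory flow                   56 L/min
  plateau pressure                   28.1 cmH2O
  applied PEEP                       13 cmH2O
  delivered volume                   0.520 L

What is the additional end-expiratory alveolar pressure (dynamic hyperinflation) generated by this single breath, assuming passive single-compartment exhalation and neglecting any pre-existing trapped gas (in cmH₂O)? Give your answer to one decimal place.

7.6

Flow: 56 L/min ÷ 60 = 0.9333 L/s.
R = (PIP − Pplat)/V̇ = (36.0 − 28.1) / 0.9333 = 7.9/0.9333 = 8.465 cmH2O·s/L.
C = Vt/(Pplat − PEEP) = 520.0 / (28.1 − 13) = 520.0/15.1 = 34.437 mL/cmH2O.
τ = R × C = 8.465 × 0.03444 L/cmH2O = 0.2915 s.
Fraction remaining = e^(−Te/τ) = e^(−0.20/0.2915) = 0.5035; trapped volume = 520.0 × 0.5035 = 261.82 mL.
Additional alveolar pressure from trapping ≈ V_trapped / C = 261.82 / 34.437 = 7.603 cmH2O.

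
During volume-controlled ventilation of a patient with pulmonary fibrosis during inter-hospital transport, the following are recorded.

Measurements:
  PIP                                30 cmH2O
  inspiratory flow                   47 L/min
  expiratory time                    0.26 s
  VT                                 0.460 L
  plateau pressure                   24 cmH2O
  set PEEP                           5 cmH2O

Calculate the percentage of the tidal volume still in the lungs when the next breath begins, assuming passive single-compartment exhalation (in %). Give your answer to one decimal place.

24.6

Flow: 47 L/min ÷ 60 = 0.7833 L/s.
R = (PIP − Pplat)/V̇ = (30 − 24) / 0.7833 = 6.0/0.7833 = 7.66 cmH2O·s/L.
C = Vt/(Pplat − PEEP) = 460.0 / (24 − 5) = 460.0/19.0 = 24.211 mL/cmH2O.
τ = R × C = 7.66 × 0.02421 L/cmH2O = 0.1854 s.
Fraction remaining at end-expiration = e^(−Te/τ) = e^(−0.26/0.1854) = 0.246 → 24.6%.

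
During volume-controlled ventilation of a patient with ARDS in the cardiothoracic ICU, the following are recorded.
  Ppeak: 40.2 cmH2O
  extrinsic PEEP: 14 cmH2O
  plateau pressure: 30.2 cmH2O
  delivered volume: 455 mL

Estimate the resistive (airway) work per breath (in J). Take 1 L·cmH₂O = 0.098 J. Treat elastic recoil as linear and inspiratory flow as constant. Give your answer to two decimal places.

With constant inspiratory flow the resistive pressure is constant at PIP − Pplat = 40.2 − 30.2 = 10.0 cmH2O, so resistive work = 10.0 × 0.455 = 4.55 L·cmH2O.
× 0.098 J/(L·cmH2O) → 0.4459 J.

0.45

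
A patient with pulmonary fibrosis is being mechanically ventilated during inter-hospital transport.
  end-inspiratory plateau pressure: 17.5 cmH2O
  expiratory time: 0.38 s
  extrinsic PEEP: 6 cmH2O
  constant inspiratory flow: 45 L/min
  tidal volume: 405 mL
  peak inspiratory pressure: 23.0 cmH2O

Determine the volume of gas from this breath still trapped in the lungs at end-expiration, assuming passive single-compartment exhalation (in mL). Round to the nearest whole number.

Flow: 45 L/min ÷ 60 = 0.75 L/s.
R = (PIP − Pplat)/V̇ = (23.0 − 17.5) / 0.75 = 5.5/0.75 = 7.333 cmH2O·s/L.
C = Vt/(Pplat − PEEP) = 405.0 / (17.5 − 6) = 405.0/11.5 = 35.217 mL/cmH2O.
τ = R × C = 7.333 × 0.03522 L/cmH2O = 0.2583 s.
Fraction remaining = e^(−Te/τ) = e^(−0.38/0.2583) = 0.2297.
Trapped volume = 405.0 × 0.2297 = 93.029 mL.

93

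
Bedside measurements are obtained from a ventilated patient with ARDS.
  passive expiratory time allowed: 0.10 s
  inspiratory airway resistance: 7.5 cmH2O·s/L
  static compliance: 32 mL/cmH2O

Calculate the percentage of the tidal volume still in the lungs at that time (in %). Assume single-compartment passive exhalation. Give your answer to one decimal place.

65.9

τ = R × C = 7.5 × 32 mL/cmH2O = 7.5 × 0.032 L/cmH2O = 0.24 s.
Passive exhalation: V(t)/V₀ = e^(−t/τ) = e^(−0.10/0.24) = 0.6592.
Fraction remaining = 0.6592 → 65.92%.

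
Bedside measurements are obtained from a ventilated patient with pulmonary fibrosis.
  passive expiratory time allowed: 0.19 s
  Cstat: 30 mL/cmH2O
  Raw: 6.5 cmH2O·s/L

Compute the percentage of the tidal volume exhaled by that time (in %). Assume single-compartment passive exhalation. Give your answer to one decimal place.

τ = R × C = 6.5 × 30 mL/cmH2O = 6.5 × 0.030 L/cmH2O = 0.195 s.
Passive exhalation: V(t)/V₀ = e^(−t/τ) = e^(−0.19/0.195) = 0.3774.
Fraction exhaled = 1 − 0.3774 = 0.6226 → 62.26%.

62.3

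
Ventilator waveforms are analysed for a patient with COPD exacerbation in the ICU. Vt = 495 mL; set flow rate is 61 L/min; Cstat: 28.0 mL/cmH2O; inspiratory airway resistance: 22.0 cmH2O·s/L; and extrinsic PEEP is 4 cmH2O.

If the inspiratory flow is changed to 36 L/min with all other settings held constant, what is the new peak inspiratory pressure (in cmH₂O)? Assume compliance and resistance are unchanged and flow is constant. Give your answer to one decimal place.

34.9

Flow: 61 L/min ÷ 60 = 1.0167 L/s.
New flow: 36 L/min ÷ 60 = 0.6 L/s.
PIP = Vt/C + R·V̇ + PEEP (constant-flow equation of motion).
Only the resistive term changes: ΔPIP = R × ΔV̇ = 22.0 × (0.6 − 1.0167) = 22.0 × -0.4167 = -9.167 cmH2O.
Original PIP = 495/28.0 + 22.0×1.0167 + 4 = 44.046 cmH2O; new PIP = 44.046 + (-9.167) = 34.879 cmH2O.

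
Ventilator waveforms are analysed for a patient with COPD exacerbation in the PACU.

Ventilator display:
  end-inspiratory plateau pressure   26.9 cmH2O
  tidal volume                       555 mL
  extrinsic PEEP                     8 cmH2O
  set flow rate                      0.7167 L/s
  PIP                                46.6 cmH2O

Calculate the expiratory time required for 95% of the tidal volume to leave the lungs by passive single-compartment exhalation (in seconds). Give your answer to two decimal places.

R = (PIP − Pplat)/V̇ = (46.6 − 26.9) / 0.7167 = 19.7/0.7167 = 27.487 cmH2O·s/L.
C = Vt/(Pplat − PEEP) = 555.0 / (26.9 − 8) = 555.0/18.9 = 29.365 mL/cmH2O.
τ = R × C = 27.487 × 0.02937 L/cmH2O = 0.8073 s.
t = −τ·ln(1 − 0.95) = −0.8073·ln(0.05) = 2.418 s.

2.42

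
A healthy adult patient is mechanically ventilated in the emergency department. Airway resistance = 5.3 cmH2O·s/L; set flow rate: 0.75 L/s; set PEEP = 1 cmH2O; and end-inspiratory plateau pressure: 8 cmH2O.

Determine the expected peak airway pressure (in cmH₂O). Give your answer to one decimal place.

12.0

PIP = Pplat + Raw × flow = 8 + 5.3 × 0.75 = 8 + 3.975 = 11.975 cmH2O.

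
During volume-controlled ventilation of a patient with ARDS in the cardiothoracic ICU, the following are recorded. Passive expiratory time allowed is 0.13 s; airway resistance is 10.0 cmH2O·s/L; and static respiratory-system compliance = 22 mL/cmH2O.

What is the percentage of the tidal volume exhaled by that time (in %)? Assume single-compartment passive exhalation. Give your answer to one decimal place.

τ = R × C = 10.0 × 22 mL/cmH2O = 10.0 × 0.022 L/cmH2O = 0.22 s.
Passive exhalation: V(t)/V₀ = e^(−t/τ) = e^(−0.13/0.22) = 0.5538.
Fraction exhaled = 1 − 0.5538 = 0.4462 → 44.62%.

44.6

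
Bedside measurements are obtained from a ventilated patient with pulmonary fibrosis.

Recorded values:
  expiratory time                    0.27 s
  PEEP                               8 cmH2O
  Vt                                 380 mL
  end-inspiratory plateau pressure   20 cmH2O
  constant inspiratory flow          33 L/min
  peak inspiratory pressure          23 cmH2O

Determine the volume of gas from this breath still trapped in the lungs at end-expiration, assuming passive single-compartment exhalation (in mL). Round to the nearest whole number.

Flow: 33 L/min ÷ 60 = 0.55 L/s.
R = (PIP − Pplat)/V̇ = (23 − 20) / 0.55 = 3.0/0.55 = 5.455 cmH2O·s/L.
C = Vt/(Pplat − PEEP) = 380.0 / (20 − 8) = 380.0/12.0 = 31.667 mL/cmH2O.
τ = R × C = 5.455 × 0.03167 L/cmH2O = 0.1728 s.
Fraction remaining = e^(−Te/τ) = e^(−0.27/0.1728) = 0.2096.
Trapped volume = 380.0 × 0.2096 = 79.648 mL.

80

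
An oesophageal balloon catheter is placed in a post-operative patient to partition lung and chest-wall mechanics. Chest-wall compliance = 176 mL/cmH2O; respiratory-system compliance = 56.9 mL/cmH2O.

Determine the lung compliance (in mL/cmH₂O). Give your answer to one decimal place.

84.1

1/CL = 1/Crs − 1/Ccw.
1/CL = 1/56.9 − 1/176 = 0.01189.
CL = 84.104 mL/cmH2O.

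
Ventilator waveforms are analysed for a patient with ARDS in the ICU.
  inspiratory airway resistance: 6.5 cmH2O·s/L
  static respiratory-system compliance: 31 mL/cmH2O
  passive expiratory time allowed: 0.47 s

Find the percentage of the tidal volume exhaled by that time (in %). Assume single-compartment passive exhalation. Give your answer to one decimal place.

τ = R × C = 6.5 × 31 mL/cmH2O = 6.5 × 0.031 L/cmH2O = 0.2015 s.
Passive exhalation: V(t)/V₀ = e^(−t/τ) = e^(−0.47/0.2015) = 0.09705.
Fraction exhaled = 1 − 0.09705 = 0.903 → 90.3%.

90.3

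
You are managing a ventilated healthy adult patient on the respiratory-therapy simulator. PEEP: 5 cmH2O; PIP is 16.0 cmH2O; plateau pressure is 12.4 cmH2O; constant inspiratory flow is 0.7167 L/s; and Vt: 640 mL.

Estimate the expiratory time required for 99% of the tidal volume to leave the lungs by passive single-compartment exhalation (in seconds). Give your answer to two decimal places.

R = (PIP − Pplat)/V̇ = (16.0 − 12.4) / 0.7167 = 3.6/0.7167 = 5.023 cmH2O·s/L.
C = Vt/(Pplat − PEEP) = 640.0 / (12.4 − 5) = 640.0/7.4 = 86.486 mL/cmH2O.
τ = R × C = 5.023 × 0.08649 L/cmH2O = 0.4344 s.
t = −τ·ln(1 − 0.99) = −0.4344·ln(0.01) = 2.0 s.

2.00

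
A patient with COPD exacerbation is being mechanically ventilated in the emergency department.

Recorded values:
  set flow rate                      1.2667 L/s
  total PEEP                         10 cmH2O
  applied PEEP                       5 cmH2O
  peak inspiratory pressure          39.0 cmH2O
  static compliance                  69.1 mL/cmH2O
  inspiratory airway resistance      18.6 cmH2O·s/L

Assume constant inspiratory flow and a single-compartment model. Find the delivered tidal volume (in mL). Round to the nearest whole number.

Total PEEP = 10 cmH2O (set 5 + intrinsic 5); this is the baseline alveolar pressure.
Equation of motion (constant flow): PIP = Vt/C + R·V̇ + PEEP.
Vt/C = PIP − R·V̇ − PEEP = 39.0 − 23.561 − 10 = 5.439 cmH2O.
Vt = C × 5.439 = 69.1 × 5.439 = 375.83 mL.

376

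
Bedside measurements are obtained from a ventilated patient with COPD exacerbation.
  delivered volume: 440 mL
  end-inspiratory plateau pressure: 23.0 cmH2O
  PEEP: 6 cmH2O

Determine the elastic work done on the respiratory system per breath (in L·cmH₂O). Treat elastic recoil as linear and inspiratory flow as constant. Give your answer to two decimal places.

3.74

Elastic work ≈ ½ × (Pplat − PEEP) × Vt = 0.5 × (23.0 − 6) × 0.440 L = 0.5 × 17.0 × 0.440 = 3.74 L·cmH2O.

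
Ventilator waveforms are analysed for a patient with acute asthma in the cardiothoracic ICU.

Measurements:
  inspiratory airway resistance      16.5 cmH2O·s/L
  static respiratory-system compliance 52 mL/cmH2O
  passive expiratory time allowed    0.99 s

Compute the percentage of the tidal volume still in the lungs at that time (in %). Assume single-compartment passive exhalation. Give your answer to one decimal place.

τ = R × C = 16.5 × 52 mL/cmH2O = 16.5 × 0.052 L/cmH2O = 0.858 s.
Passive exhalation: V(t)/V₀ = e^(−t/τ) = e^(−0.99/0.858) = 0.3154.
Fraction remaining = 0.3154 → 31.54%.

31.5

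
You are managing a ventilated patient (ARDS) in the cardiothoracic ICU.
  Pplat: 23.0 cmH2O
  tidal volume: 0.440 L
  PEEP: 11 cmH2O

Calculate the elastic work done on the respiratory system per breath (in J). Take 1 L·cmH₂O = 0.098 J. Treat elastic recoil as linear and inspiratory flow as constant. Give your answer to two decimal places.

Elastic work ≈ ½ × (Pplat − PEEP) × Vt = 0.5 × (23.0 − 11) × 0.440 L = 0.5 × 12.0 × 0.440 = 2.64 L·cmH2O.
× 0.098 J/(L·cmH2O) → 0.2587 J.

0.26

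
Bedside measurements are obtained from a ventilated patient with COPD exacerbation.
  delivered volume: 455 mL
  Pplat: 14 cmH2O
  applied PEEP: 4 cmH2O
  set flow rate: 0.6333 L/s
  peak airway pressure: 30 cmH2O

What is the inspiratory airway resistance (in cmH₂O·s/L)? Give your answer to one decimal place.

Raw = (PIP − Pplat) / flow = (30 − 14) / 0.6333 = 16.0 / 0.6333 = 25.264 cmH2O·s/L.

25.3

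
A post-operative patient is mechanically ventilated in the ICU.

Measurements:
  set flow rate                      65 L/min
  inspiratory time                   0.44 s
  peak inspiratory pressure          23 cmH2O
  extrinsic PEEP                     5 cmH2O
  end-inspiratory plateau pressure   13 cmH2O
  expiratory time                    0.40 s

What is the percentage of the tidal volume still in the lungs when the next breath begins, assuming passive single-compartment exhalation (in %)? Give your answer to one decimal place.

Flow: 65 L/min ÷ 60 = 1.0833 L/s.
Vt = flow × Ti = 1.0833 L/s × 0.44 s × 1000 mL/L = 476.65 mL.
R = (PIP − Pplat)/V̇ = (23 − 13) / 1.0833 = 10.0/1.0833 = 9.231 cmH2O·s/L.
C = Vt/(Pplat − PEEP) = 476.65 / (13 − 5) = 476.65/8.0 = 59.581 mL/cmH2O.
τ = R × C = 9.231 × 0.05958 L/cmH2O = 0.55 s.
Fraction remaining at end-expiration = e^(−Te/τ) = e^(−0.40/0.55) = 0.4832 → 48.32%.

48.3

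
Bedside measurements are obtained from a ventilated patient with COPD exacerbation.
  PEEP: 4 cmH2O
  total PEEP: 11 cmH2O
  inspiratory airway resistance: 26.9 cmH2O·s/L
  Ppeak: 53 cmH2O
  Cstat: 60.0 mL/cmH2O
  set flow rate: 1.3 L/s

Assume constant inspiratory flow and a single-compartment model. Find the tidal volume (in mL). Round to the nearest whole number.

422

Total PEEP = 11 cmH2O (set 4 + intrinsic 7); this is the baseline alveolar pressure.
Equation of motion (constant flow): PIP = Vt/C + R·V̇ + PEEP.
Vt/C = PIP − R·V̇ − PEEP = 53 − 34.97 − 11 = 7.03 cmH2O.
Vt = C × 7.03 = 60.0 × 7.03 = 421.8 mL.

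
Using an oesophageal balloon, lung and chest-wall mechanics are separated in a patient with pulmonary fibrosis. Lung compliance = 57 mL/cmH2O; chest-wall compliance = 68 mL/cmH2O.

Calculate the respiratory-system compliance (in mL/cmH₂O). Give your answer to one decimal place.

31.0

Lung and chest wall are elastances in series: 1/Crs = 1/CL + 1/Ccw.
1/Crs = 1/57 + 1/68 = 0.03225.
Crs = 31.008 mL/cmH2O.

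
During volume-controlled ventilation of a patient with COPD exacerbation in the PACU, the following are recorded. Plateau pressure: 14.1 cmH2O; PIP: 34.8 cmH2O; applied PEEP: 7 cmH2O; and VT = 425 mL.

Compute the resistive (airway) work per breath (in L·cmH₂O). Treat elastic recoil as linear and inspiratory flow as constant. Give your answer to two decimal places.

With constant inspiratory flow the resistive pressure is constant at PIP − Pplat = 34.8 − 14.1 = 20.7 cmH2O, so resistive work = 20.7 × 0.425 = 8.798 L·cmH2O.

8.80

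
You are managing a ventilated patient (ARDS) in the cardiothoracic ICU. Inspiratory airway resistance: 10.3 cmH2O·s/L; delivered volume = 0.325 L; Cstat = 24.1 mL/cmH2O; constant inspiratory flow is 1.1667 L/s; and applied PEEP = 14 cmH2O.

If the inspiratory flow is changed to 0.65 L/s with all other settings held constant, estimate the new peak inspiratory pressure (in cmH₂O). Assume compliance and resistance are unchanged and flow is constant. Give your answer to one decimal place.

34.2

PIP = Vt/C + R·V̇ + PEEP (constant-flow equation of motion).
Only the resistive term changes: ΔPIP = R × ΔV̇ = 10.3 × (0.65 − 1.1667) = 10.3 × -0.5167 = -5.322 cmH2O.
Original PIP = 325/24.1 + 10.3×1.1667 + 14 = 39.502 cmH2O; new PIP = 39.502 + (-5.322) = 34.18 cmH2O.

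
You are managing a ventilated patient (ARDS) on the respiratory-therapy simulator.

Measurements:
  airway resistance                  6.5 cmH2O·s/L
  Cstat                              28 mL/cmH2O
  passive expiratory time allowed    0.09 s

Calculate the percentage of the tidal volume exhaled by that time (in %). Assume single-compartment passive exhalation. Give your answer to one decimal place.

τ = R × C = 6.5 × 28 mL/cmH2O = 6.5 × 0.028 L/cmH2O = 0.182 s.
Passive exhalation: V(t)/V₀ = e^(−t/τ) = e^(−0.09/0.182) = 0.6099.
Fraction exhaled = 1 − 0.6099 = 0.3901 → 39.01%.

39.0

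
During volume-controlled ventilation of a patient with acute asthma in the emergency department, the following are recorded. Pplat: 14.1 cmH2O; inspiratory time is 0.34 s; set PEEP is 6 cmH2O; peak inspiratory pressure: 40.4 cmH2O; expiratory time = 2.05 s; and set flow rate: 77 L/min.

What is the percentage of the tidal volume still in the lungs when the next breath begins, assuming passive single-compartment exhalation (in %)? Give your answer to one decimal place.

15.6

Flow: 77 L/min ÷ 60 = 1.2833 L/s.
Vt = flow × Ti = 1.2833 L/s × 0.34 s × 1000 mL/L = 436.32 mL.
R = (PIP − Pplat)/V̇ = (40.4 − 14.1) / 1.2833 = 26.3/1.2833 = 20.494 cmH2O·s/L.
C = Vt/(Pplat − PEEP) = 436.32 / (14.1 − 6) = 436.32/8.1 = 53.867 mL/cmH2O.
τ = R × C = 20.494 × 0.05387 L/cmH2O = 1.104 s.
Fraction remaining at end-expiration = e^(−Te/τ) = e^(−2.05/1.104) = 0.1562 → 15.62%.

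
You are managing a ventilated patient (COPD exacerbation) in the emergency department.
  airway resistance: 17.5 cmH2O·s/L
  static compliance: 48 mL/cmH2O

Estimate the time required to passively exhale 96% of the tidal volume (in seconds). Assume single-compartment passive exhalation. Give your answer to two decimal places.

2.70

τ = R × C = 17.5 × 48 mL/cmH2O = 17.5 × 0.048 L/cmH2O = 0.84 s.
Exhaled fraction f = 1 − e^(−t/τ) → t = −τ·ln(1 − f) = −0.84·ln(0.04) = 2.704 s.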